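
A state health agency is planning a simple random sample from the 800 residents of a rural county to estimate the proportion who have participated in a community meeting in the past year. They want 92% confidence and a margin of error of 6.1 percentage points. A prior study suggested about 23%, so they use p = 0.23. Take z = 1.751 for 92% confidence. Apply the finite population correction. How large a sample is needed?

124

Unadjusted: n₀ = 1.751² × 0.23 × 0.77 / 0.061² ≈ 145.93, so n₀ = 146.
Finite population correction with N = 800: n = n₀ / (1 + (n₀−1)/N) = 146 / (1 + 145/800) = 146 / 1.1812 ≈ 123.60.
Rounding up, n = 124.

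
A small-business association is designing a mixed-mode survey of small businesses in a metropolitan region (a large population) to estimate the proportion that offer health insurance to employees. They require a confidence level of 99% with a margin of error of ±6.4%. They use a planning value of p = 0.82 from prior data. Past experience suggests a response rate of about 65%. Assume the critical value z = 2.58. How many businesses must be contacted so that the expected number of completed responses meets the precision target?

Completed interviews needed: n₀ = 2.58² × 0.1476 / 0.064² ≈ 239.86 → 240.
At a 65% response rate, contacts needed = 240 / 0.65 ≈ 369.23 → 370.

370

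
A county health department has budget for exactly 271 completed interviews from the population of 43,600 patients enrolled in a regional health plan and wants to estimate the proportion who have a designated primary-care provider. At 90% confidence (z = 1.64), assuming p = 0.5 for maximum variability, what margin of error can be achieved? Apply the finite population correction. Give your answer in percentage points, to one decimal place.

5.0

Finite-population factor: (N−n)/(N−1) = (43600−271)/(43600−1) = 0.9938.
SE(p̂) = √[p(1−p)/n · (N−n)/(N−1)] = √[0.2500/271 × 0.9938] = 0.03028.
E = z × SE = 1.64 × 0.03028 = 0.04966 ≈ 5.0 percentage points.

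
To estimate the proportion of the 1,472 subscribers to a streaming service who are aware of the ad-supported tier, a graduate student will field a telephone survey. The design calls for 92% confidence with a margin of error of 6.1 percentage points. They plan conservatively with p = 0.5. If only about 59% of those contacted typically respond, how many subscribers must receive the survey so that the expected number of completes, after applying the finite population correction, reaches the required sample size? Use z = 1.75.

307

Completed interviews needed (unadjusted): n₀ = 1.75² × 0.2500 / 0.061² ≈ 205.76 → 206.
FPC for N = 1,472: n = 206 / (1 + 205/1472) = 206 / 1.1393 ≈ 180.82 → 181.
At a 59% response rate, contacts needed = 181 / 0.59 ≈ 306.78 → 307.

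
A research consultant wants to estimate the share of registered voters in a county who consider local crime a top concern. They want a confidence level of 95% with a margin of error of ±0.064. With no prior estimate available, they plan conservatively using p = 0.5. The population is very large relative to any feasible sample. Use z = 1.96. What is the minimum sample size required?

235

With p = 0.5, p(1−p) = 0.25.
n = z²·p(1−p)/E² = 1.96² × 0.2500 / 0.064² = 3.8416 × 0.2500 / 0.004096 ≈ 234.47.
Rounding up gives n = 235.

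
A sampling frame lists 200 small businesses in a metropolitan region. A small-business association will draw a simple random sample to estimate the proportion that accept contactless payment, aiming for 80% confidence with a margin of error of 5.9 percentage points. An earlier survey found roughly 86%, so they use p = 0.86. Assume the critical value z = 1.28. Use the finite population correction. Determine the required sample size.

45

Unadjusted: n₀ = 1.28² × 0.86 × 0.14 / 0.059² ≈ 56.67, so n₀ = 57.
Finite population correction with N = 200: n = n₀ / (1 + (n₀−1)/N) = 57 / (1 + 56/200) = 57 / 1.2800 ≈ 44.53.
Rounding up, n = 45.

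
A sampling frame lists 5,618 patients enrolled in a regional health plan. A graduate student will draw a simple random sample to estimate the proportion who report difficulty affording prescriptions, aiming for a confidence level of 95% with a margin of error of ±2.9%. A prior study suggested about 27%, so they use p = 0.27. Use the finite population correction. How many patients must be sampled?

777

For 95% confidence, z = 1.960.
Unadjusted: n₀ = 1.960² × 0.27 × 0.73 / 0.029² ≈ 900.33, so n₀ = 901.
Finite population correction with N = 5,618: n = n₀ / (1 + (n₀−1)/N) = 901 / (1 + 900/5618) = 901 / 1.1602 ≈ 776.59.
Rounding up, n = 777.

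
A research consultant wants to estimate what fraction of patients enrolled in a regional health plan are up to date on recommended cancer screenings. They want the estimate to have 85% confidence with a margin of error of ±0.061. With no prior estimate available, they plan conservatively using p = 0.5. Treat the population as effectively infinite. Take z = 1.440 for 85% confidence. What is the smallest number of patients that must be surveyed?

140

With p = 0.5, p(1−p) = 0.25.
n = z²·p(1−p)/E² = 1.440² × 0.2500 / 0.061² = 2.0736 × 0.2500 / 0.003721 ≈ 139.32.
Rounding up gives n = 140.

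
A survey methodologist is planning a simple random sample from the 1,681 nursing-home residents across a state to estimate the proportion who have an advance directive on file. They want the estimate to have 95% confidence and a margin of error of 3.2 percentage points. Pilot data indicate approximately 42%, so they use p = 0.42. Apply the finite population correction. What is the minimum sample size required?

For 95% confidence, z = 1.960.
Unadjusted: n₀ = 1.960² × 0.42 × 0.58 / 0.032² ≈ 913.88, so n₀ = 914.
Finite population correction with N = 1,681: n = n₀ / (1 + (n₀−1)/N) = 914 / (1 + 913/1681) = 914 / 1.5431 ≈ 592.30.
Rounding up, n = 593.

593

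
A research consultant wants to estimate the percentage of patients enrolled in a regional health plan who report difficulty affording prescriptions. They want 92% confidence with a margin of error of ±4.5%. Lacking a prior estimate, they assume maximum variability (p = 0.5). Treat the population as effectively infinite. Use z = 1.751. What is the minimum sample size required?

379

With p = 0.5, p(1−p) = 0.25.
n = z²·p(1−p)/E² = 1.751² × 0.2500 / 0.045² = 3.0660 × 0.2500 / 0.002025 ≈ 378.52.
Rounding up gives n = 379.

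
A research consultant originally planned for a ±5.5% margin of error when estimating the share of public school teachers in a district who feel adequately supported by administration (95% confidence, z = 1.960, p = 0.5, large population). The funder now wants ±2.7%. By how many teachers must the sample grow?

At ±5.5%: n = 1.960² × 0.2500 / 0.055² ≈ 317.49 → 318.
At ±2.7%: n = 1.960² × 0.2500 / 0.027² ≈ 1317.42 → 1318.
Additional respondents: 1318 − 318 = 1000.

1000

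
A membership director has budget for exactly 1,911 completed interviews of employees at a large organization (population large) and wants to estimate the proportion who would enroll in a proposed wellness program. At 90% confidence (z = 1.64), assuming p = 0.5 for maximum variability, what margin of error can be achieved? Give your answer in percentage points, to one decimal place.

1.9

SE(p̂) = √[p(1−p)/n] = √[0.2500/1911] = 0.01144.
E = z × SE = 1.64 × 0.01144 = 0.01876, or 1.9 percentage points.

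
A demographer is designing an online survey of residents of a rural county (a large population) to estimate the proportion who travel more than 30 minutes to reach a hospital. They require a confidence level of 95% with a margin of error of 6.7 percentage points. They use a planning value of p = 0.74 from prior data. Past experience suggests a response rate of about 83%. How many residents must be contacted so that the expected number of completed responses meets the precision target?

199

For 95% confidence, z = 1.960.
Completed interviews needed: n₀ = 1.960² × 0.1924 / 0.067² ≈ 164.65 → 165.
At an 83% response rate, contacts needed = 165 / 0.83 ≈ 198.80 → 199.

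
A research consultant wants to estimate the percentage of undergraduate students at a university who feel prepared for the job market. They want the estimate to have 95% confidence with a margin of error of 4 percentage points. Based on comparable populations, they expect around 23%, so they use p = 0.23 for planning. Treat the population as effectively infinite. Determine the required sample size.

426

For 95% confidence, z = 1.960.
With p = 0.23, p(1−p) = 0.1771.
n = z²·p(1−p)/E² = 1.960² × 0.1771 / 0.040² = 3.8416 × 0.1771 / 0.001600 ≈ 425.22.
Rounding up gives n = 426.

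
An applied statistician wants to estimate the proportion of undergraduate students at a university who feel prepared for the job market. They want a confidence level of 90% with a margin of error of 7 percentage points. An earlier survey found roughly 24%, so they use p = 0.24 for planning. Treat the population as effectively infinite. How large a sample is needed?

For 90% confidence, z = 1.645.
With p = 0.24, p(1−p) = 0.1824.
n = z²·p(1−p)/E² = 1.645² × 0.1824 / 0.070² = 2.7060 × 0.1824 / 0.004900 ≈ 100.73.
Rounding up gives n = 101.

101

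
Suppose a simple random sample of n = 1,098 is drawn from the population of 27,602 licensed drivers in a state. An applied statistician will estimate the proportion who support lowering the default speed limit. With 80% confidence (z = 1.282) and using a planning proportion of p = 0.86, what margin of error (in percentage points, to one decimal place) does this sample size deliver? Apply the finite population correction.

1.3

Finite-population factor: (N−n)/(N−1) = (27602−1098)/(27602−1) = 0.9603.
SE(p̂) = √[p(1−p)/n · (N−n)/(N−1)] = √[0.1204/1098 × 0.9603] = 0.01026.
E = z × SE = 1.282 × 0.01026 = 0.01316 ≈ 1.3 percentage points.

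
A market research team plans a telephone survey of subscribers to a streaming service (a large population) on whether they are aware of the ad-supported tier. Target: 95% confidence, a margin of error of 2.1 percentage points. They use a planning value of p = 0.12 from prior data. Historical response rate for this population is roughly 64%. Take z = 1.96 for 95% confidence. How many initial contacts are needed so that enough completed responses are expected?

1438

Completed interviews needed: n₀ = 1.96² × 0.1056 / 0.021² ≈ 919.89 → 920.
At a 64% response rate, contacts needed = 920 / 0.64 ≈ 1437.50 → 1438.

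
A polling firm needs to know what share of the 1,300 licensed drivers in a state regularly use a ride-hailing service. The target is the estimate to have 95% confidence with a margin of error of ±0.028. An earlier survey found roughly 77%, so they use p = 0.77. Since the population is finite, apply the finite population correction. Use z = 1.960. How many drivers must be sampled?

521

Unadjusted: n₀ = 1.960² × 0.77 × 0.23 / 0.028² ≈ 867.79, so n₀ = 868.
Finite population correction with N = 1,300: n = n₀ / (1 + (n₀−1)/N) = 868 / (1 + 867/1300) = 868 / 1.6669 ≈ 520.72.
Rounding up, n = 521.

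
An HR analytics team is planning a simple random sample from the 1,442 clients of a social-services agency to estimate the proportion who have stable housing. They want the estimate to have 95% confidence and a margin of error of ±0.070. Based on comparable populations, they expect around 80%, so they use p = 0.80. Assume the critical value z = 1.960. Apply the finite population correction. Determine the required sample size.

116

Unadjusted: n₀ = 1.960² × 0.80 × 0.20 / 0.070² ≈ 125.44, so n₀ = 126.
Finite population correction with N = 1,442: n = n₀ / (1 + (n₀−1)/N) = 126 / (1 + 125/1442) = 126 / 1.0867 ≈ 115.95.
Rounding up, n = 116.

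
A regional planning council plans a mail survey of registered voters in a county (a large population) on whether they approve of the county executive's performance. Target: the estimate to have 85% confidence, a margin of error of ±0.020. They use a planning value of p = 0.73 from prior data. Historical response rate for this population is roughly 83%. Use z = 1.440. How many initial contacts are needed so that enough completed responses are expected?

1232

Completed interviews needed: n₀ = 1.440² × 0.1971 / 0.020² ≈ 1021.77 → 1022.
At an 83% response rate, contacts needed = 1022 / 0.83 ≈ 1231.33 → 1232.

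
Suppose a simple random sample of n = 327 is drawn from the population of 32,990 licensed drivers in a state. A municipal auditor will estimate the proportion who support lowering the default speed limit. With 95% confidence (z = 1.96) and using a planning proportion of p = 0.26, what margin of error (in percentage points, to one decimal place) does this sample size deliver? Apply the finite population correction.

4.7

Finite-population factor: (N−n)/(N−1) = (32990−327)/(32990−1) = 0.9901.
SE(p̂) = √[p(1−p)/n · (N−n)/(N−1)] = √[0.1924/327 × 0.9901] = 0.02414.
E = z × SE = 1.96 × 0.02414 = 0.04731 ≈ 4.7 percentage points.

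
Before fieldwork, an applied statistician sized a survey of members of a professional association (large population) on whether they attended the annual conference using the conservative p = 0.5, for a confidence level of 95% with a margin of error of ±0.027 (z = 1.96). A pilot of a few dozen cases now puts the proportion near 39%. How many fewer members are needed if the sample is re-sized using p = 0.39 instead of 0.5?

64

Conservative (p = 0.5): n = 1.96² × 0.25 / 0.027² ≈ 1317.42 → 1318.
Using p = 0.39: p(1−p) = 0.2379, so n = 1.96² × 0.2379 / 0.027² ≈ 1253.66 → 1254.
Reduction: 1318 − 1254 = 64.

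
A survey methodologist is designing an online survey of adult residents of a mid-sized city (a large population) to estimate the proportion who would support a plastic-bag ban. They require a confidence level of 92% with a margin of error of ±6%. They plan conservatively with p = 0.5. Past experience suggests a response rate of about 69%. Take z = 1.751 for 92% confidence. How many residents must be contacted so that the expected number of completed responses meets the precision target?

Completed interviews needed: n₀ = 1.751² × 0.2500 / 0.060² ≈ 212.92 → 213.
At a 69% response rate, contacts needed = 213 / 0.69 ≈ 308.70 → 309.

309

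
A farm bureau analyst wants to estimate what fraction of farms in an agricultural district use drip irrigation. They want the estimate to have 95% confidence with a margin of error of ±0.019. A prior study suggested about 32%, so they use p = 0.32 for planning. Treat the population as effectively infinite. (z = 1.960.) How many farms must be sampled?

2316

With p = 0.32, p(1−p) = 0.2176.
n = z²·p(1−p)/E² = 1.960² × 0.2176 / 0.019² = 3.8416 × 0.2176 / 0.000361 ≈ 2315.60.
Rounding up gives n = 2316.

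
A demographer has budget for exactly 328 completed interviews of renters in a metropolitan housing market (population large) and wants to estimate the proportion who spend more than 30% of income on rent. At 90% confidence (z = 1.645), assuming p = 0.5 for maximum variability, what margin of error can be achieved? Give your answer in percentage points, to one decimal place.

SE(p̂) = √[p(1−p)/n] = √[0.2500/328] = 0.02761.
E = z × SE = 1.645 × 0.02761 = 0.04541, or 4.5 percentage points.

4.5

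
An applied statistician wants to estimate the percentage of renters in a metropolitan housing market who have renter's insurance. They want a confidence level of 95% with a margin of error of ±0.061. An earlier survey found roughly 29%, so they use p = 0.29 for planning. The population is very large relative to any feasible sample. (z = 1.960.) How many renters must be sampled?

213

With p = 0.29, p(1−p) = 0.2059.
n = z²·p(1−p)/E² = 1.960² × 0.2059 / 0.061² = 3.8416 × 0.2059 / 0.003721 ≈ 212.57.
Rounding up gives n = 213.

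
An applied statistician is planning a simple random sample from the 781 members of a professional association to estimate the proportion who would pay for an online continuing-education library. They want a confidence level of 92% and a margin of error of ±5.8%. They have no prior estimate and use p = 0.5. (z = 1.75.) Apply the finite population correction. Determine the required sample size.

Unadjusted: n₀ = 1.75² × 0.50 × 0.50 / 0.058² ≈ 227.59, so n₀ = 228.
Finite population correction with N = 781: n = n₀ / (1 + (n₀−1)/N) = 228 / (1 + 227/781) = 228 / 1.2907 ≈ 176.65.
Rounding up, n = 177.

177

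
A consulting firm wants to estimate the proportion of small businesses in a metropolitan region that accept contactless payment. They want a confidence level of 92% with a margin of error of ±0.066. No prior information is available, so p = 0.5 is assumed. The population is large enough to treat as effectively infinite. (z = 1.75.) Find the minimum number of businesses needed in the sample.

With p = 0.5, p(1−p) = 0.25.
n = z²·p(1−p)/E² = 1.75² × 0.2500 / 0.066² = 3.0625 × 0.2500 / 0.004356 ≈ 175.76.
Rounding up gives n = 176.

176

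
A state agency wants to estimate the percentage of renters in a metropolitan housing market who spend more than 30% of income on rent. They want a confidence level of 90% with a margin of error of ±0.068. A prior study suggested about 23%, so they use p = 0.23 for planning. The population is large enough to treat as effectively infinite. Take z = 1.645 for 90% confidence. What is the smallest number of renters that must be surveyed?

With p = 0.23, p(1−p) = 0.1771.
n = z²·p(1−p)/E² = 1.645² × 0.1771 / 0.068² = 2.7060 × 0.1771 / 0.004624 ≈ 103.64.
Rounding up gives n = 104.

104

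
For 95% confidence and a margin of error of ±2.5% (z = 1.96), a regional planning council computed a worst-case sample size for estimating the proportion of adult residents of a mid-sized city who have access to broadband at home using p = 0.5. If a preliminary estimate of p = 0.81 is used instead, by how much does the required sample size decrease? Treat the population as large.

Conservative (p = 0.5): n = 1.96² × 0.25 / 0.025² ≈ 1536.64 → 1537.
Using p = 0.81: p(1−p) = 0.1539, so n = 1.96² × 0.1539 / 0.025² ≈ 945.96 → 946.
Reduction: 1537 − 946 = 591.

591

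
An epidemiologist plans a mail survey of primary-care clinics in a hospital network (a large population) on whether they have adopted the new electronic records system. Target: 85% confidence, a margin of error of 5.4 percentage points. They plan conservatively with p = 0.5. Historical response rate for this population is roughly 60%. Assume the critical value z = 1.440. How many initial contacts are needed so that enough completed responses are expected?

Completed interviews needed: n₀ = 1.440² × 0.2500 / 0.054² ≈ 177.78 → 178.
At a 60% response rate, contacts needed = 178 / 0.60 ≈ 296.67 → 297.

297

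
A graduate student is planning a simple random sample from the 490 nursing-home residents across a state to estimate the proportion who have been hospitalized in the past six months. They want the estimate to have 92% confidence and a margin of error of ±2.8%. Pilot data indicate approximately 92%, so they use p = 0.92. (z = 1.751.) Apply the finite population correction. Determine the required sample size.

182

Unadjusted: n₀ = 1.751² × 0.92 × 0.08 / 0.028² ≈ 287.83, so n₀ = 288.
Finite population correction with N = 490: n = n₀ / (1 + (n₀−1)/N) = 288 / (1 + 287/490) = 288 / 1.5857 ≈ 181.62.
Rounding up, n = 182.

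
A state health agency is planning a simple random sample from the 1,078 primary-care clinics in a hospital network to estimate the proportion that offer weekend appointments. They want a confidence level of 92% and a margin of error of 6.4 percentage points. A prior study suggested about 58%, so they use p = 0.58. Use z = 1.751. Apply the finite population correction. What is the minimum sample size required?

Unadjusted: n₀ = 1.751² × 0.58 × 0.42 / 0.064² ≈ 182.34, so n₀ = 183.
Finite population correction with N = 1,078: n = n₀ / (1 + (n₀−1)/N) = 183 / (1 + 182/1078) = 183 / 1.1688 ≈ 156.57.
Rounding up, n = 157.

157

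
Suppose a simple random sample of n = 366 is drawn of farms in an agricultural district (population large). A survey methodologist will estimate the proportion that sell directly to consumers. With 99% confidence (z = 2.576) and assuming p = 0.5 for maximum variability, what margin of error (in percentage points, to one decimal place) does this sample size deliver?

6.7

SE(p̂) = √[p(1−p)/n] = √[0.2500/366] = 0.02614.
E = z × SE = 2.576 × 0.02614 = 0.06732, or 6.7 percentage points.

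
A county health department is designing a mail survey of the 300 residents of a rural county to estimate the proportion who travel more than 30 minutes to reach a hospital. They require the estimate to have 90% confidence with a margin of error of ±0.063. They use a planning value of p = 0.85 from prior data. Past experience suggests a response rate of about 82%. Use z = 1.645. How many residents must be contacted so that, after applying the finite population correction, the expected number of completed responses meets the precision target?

83

Completed interviews needed (unadjusted): n₀ = 1.645² × 0.1275 / 0.063² ≈ 86.93 → 87.
FPC for N = 300: n = 87 / (1 + 86/300) = 87 / 1.2867 ≈ 67.62 → 68.
At an 82% response rate, contacts needed = 68 / 0.82 ≈ 82.93 → 83.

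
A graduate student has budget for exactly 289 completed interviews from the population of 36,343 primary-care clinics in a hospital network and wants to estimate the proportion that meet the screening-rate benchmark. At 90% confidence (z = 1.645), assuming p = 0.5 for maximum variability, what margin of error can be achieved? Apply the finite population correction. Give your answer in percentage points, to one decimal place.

Finite-population factor: (N−n)/(N−1) = (36343−289)/(36343−1) = 0.9921.
SE(p̂) = √[p(1−p)/n · (N−n)/(N−1)] = √[0.2500/289 × 0.9921] = 0.02929.
E = z × SE = 1.645 × 0.02929 = 0.04819 ≈ 4.8 percentage points.

4.8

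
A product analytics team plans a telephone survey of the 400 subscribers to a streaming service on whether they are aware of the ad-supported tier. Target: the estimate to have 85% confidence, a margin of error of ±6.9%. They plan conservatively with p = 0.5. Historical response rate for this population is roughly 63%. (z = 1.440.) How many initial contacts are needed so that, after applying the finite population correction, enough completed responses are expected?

137

Completed interviews needed (unadjusted): n₀ = 1.440² × 0.2500 / 0.069² ≈ 108.88 → 109.
FPC for N = 400: n = 109 / (1 + 108/400) = 109 / 1.2700 ≈ 85.83 → 86.
At a 63% response rate, contacts needed = 86 / 0.63 ≈ 136.51 → 137.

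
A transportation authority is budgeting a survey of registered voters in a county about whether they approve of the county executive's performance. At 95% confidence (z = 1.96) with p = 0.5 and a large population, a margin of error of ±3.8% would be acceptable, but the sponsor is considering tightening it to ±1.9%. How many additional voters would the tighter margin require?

At ±3.8%: n = 1.96² × 0.2500 / 0.038² ≈ 665.10 → 666.
At ±1.9%: n = 1.96² × 0.2500 / 0.019² ≈ 2660.39 → 2661.
Additional respondents: 2661 − 666 = 1995.

1995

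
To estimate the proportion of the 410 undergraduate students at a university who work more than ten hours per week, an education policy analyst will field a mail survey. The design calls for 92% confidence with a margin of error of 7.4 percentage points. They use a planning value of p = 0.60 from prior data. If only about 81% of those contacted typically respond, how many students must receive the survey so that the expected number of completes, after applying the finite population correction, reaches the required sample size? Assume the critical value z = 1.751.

Completed interviews needed (unadjusted): n₀ = 1.751² × 0.2400 / 0.074² ≈ 134.38 → 135.
FPC for N = 410: n = 135 / (1 + 134/410) = 135 / 1.3268 ≈ 101.75 → 102.
At an 81% response rate, contacts needed = 102 / 0.81 ≈ 125.93 → 126.

126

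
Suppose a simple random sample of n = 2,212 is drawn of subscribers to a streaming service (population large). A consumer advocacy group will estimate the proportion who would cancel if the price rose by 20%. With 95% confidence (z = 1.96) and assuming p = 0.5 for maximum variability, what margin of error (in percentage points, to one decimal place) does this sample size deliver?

SE(p̂) = √[p(1−p)/n] = √[0.2500/2212] = 0.01063.
E = z × SE = 1.96 × 0.01063 = 0.02084, or 2.1 percentage points.

2.1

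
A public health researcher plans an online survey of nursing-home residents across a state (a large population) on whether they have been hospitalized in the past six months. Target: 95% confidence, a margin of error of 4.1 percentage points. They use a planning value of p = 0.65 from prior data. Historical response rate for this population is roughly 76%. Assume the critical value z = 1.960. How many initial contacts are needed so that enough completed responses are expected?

Completed interviews needed: n₀ = 1.960² × 0.2275 / 0.041² ≈ 519.91 → 520.
At a 76% response rate, contacts needed = 520 / 0.76 ≈ 684.21 → 685.

685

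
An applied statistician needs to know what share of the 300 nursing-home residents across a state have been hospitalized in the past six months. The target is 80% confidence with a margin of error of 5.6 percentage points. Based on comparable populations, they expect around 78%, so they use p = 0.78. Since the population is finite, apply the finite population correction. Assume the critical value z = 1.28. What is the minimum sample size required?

Unadjusted: n₀ = 1.28² × 0.78 × 0.22 / 0.056² ≈ 89.65, so n₀ = 90.
Finite population correction with N = 300: n = n₀ / (1 + (n₀−1)/N) = 90 / (1 + 89/300) = 90 / 1.2967 ≈ 69.41.
Rounding up, n = 70.

70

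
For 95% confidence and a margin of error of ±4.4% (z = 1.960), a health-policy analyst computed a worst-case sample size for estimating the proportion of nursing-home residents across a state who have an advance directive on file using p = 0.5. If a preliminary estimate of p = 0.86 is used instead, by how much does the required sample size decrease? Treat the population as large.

258

Conservative (p = 0.5): n = 1.960² × 0.25 / 0.044² ≈ 496.07 → 497.
Using p = 0.86: p(1−p) = 0.1204, so n = 1.960² × 0.1204 / 0.044² ≈ 238.91 → 239.
Reduction: 497 − 239 = 258.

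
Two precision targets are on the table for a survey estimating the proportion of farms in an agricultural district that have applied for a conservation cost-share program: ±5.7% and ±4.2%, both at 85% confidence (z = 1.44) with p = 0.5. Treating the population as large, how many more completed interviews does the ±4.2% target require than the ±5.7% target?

134

At ±5.7%: n = 1.44² × 0.2500 / 0.057² ≈ 159.56 → 160.
At ±4.2%: n = 1.44² × 0.2500 / 0.042² ≈ 293.88 → 294.
Additional respondents: 294 − 160 = 134.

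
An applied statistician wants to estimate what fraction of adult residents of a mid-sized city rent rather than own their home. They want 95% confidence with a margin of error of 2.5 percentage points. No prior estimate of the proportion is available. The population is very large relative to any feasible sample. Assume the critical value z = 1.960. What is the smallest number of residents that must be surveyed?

With no prior estimate, use p = 0.5, giving p(1−p) = 0.25.
n = z²·p(1−p)/E² = 1.960² × 0.2500 / 0.025² = 3.8416 × 0.2500 / 0.000625 ≈ 1536.64.
Rounding up gives n = 1537.

1537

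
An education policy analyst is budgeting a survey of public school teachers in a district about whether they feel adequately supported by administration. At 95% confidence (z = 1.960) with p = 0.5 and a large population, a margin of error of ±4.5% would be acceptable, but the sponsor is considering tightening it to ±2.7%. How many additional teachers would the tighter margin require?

At ±4.5%: n = 1.960² × 0.2500 / 0.045² ≈ 474.27 → 475.
At ±2.7%: n = 1.960² × 0.2500 / 0.027² ≈ 1317.42 → 1318.
Additional respondents: 1318 − 475 = 843.

843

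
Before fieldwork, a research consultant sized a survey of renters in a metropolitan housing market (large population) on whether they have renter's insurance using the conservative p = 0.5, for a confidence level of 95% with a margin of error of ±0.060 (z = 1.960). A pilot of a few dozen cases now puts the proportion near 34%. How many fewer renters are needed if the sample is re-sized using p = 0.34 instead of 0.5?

27

Conservative (p = 0.5): n = 1.960² × 0.25 / 0.060² ≈ 266.78 → 267.
Using p = 0.34: p(1−p) = 0.2244, so n = 1.960² × 0.2244 / 0.060² ≈ 239.46 → 240.
Reduction: 267 − 240 = 27.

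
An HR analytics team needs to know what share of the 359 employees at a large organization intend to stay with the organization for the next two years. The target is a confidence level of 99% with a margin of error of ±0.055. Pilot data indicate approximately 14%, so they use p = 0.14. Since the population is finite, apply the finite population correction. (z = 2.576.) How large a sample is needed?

Unadjusted: n₀ = 2.576² × 0.14 × 0.86 / 0.055² ≈ 264.11, so n₀ = 265.
Finite population correction with N = 359: n = n₀ / (1 + (n₀−1)/N) = 265 / (1 + 264/359) = 265 / 1.7354 ≈ 152.70.
Rounding up, n = 153.

153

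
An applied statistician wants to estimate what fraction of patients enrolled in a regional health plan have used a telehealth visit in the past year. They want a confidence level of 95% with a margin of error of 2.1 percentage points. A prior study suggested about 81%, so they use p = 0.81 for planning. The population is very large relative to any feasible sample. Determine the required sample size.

1341

For 95% confidence, z = 1.960.
With p = 0.81, p(1−p) = 0.1539.
n = z²·p(1−p)/E² = 1.960² × 0.1539 / 0.021² = 3.8416 × 0.1539 / 0.000441 ≈ 1340.64.
Rounding up gives n = 1341.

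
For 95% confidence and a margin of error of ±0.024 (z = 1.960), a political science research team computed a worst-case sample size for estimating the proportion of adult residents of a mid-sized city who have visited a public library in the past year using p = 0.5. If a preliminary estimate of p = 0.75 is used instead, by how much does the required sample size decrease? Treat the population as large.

417

Conservative (p = 0.5): n = 1.960² × 0.25 / 0.024² ≈ 1667.36 → 1668.
Using p = 0.75: p(1−p) = 0.1875, so n = 1.960² × 0.1875 / 0.024² ≈ 1250.52 → 1251.
Reduction: 1668 − 1251 = 417.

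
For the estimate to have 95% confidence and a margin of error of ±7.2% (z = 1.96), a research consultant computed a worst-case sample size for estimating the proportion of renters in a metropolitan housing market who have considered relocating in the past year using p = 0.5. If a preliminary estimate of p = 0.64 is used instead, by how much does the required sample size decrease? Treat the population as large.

Conservative (p = 0.5): n = 1.96² × 0.25 / 0.072² ≈ 185.26 → 186.
Using p = 0.64: p(1−p) = 0.2304, so n = 1.96² × 0.2304 / 0.072² ≈ 170.74 → 171.
Reduction: 186 − 171 = 15.

15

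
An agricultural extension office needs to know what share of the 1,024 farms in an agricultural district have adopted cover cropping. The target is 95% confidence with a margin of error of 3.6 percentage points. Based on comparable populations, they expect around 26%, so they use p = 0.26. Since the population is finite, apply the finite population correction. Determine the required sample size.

For 95% confidence, z = 1.960.
Unadjusted: n₀ = 1.960² × 0.26 × 0.74 / 0.036² ≈ 570.31, so n₀ = 571.
Finite population correction with N = 1,024: n = n₀ / (1 + (n₀−1)/N) = 571 / (1 + 570/1024) = 571 / 1.5566 ≈ 366.82.
Rounding up, n = 367.

367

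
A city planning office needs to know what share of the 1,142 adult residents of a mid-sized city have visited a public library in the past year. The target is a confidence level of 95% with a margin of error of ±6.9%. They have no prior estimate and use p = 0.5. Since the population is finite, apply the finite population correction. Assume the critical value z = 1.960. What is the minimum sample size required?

Unadjusted: n₀ = 1.960² × 0.50 × 0.50 / 0.069² ≈ 201.72, so n₀ = 202.
Finite population correction with N = 1,142: n = n₀ / (1 + (n₀−1)/N) = 202 / (1 + 201/1142) = 202 / 1.1760 ≈ 171.77.
Rounding up, n = 172.

172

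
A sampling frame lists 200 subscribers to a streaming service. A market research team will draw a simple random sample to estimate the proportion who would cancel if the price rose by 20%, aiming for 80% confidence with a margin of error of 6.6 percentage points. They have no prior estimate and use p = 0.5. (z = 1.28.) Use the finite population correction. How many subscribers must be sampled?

Unadjusted: n₀ = 1.28² × 0.50 × 0.50 / 0.066² ≈ 94.03, so n₀ = 95.
Finite population correction with N = 200: n = n₀ / (1 + (n₀−1)/N) = 95 / (1 + 94/200) = 95 / 1.4700 ≈ 64.63.
Rounding up, n = 65.

65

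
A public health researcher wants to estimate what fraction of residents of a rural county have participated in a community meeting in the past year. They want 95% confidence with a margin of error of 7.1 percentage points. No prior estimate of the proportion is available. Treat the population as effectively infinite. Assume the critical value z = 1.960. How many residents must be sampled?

With no prior estimate, use p = 0.5, giving p(1−p) = 0.25.
n = z²·p(1−p)/E² = 1.960² × 0.2500 / 0.071² = 3.8416 × 0.2500 / 0.005041 ≈ 190.52.
Rounding up gives n = 191.

191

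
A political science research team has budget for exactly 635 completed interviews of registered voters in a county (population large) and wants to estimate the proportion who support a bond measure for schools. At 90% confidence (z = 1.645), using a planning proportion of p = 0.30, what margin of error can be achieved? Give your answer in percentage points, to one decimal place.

3.0

SE(p̂) = √[p(1−p)/n] = √[0.2100/635] = 0.01819.
E = z × SE = 1.645 × 0.01819 = 0.02991, or 3.0 percentage points.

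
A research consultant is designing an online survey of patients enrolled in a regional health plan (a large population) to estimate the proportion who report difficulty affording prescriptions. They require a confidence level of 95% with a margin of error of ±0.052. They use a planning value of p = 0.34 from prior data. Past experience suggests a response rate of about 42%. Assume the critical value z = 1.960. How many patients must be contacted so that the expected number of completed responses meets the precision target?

Completed interviews needed: n₀ = 1.960² × 0.2244 / 0.052² ≈ 318.81 → 319.
At a 42% response rate, contacts needed = 319 / 0.42 ≈ 759.52 → 760.

760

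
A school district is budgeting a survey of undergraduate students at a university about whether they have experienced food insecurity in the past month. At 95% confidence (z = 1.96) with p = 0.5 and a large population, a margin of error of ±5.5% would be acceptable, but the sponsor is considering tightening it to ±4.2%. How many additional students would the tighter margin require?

227

At ±5.5%: n = 1.96² × 0.2500 / 0.055² ≈ 317.49 → 318.
At ±4.2%: n = 1.96² × 0.2500 / 0.042² ≈ 544.44 → 545.
Additional respondents: 545 − 318 = 227.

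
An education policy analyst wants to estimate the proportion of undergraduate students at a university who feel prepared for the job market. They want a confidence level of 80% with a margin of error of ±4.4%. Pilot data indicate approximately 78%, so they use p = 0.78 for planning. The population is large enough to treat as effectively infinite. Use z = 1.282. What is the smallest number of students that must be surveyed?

146

With p = 0.78, p(1−p) = 0.1716.
n = z²·p(1−p)/E² = 1.282² × 0.1716 / 0.044² = 1.6435 × 0.1716 / 0.001936 ≈ 145.68.
Rounding up gives n = 146.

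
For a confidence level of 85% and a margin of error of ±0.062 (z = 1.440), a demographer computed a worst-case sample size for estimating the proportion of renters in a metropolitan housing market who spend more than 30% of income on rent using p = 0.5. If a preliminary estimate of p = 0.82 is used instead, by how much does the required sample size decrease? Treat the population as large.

55

Conservative (p = 0.5): n = 1.440² × 0.25 / 0.062² ≈ 134.86 → 135.
Using p = 0.82: p(1−p) = 0.1476, so n = 1.440² × 0.1476 / 0.062² ≈ 79.62 → 80.
Reduction: 135 − 80 = 55.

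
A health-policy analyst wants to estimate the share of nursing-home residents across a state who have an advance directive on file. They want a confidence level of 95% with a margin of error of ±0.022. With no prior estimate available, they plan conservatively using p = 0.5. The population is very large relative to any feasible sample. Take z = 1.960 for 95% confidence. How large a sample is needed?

With p = 0.5, p(1−p) = 0.25.
n = z²·p(1−p)/E² = 1.960² × 0.2500 / 0.022² = 3.8416 × 0.2500 / 0.000484 ≈ 1984.30.
Rounding up gives n = 1985.

1985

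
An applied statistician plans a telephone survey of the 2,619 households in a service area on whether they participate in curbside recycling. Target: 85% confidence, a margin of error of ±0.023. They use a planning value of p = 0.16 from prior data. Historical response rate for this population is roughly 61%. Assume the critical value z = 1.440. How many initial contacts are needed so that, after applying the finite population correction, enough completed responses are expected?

Completed interviews needed (unadjusted): n₀ = 1.440² × 0.1344 / 0.023² ≈ 526.83 → 527.
FPC for N = 2,619: n = 527 / (1 + 526/2619) = 527 / 1.2008 ≈ 438.86 → 439.
At a 61% response rate, contacts needed = 439 / 0.61 ≈ 719.67 → 720.

720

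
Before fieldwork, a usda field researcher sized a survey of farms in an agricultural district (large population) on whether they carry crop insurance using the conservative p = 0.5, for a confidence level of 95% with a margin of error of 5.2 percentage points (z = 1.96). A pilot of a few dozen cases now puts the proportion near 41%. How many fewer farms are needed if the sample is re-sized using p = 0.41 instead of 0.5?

Conservative (p = 0.5): n = 1.96² × 0.25 / 0.052² ≈ 355.18 → 356.
Using p = 0.41: p(1−p) = 0.2419, so n = 1.96² × 0.2419 / 0.052² ≈ 343.67 → 344.
Reduction: 356 − 344 = 12.

12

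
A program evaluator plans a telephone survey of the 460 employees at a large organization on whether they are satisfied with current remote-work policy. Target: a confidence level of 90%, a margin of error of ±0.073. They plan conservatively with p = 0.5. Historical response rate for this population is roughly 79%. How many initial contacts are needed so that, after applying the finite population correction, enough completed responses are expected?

127

For 90% confidence, z = 1.645.
Completed interviews needed (unadjusted): n₀ = 1.645² × 0.2500 / 0.073² ≈ 126.95 → 127.
FPC for N = 460: n = 127 / (1 + 126/460) = 127 / 1.2739 ≈ 99.69 → 100.
At a 79% response rate, contacts needed = 100 / 0.79 ≈ 126.58 → 127.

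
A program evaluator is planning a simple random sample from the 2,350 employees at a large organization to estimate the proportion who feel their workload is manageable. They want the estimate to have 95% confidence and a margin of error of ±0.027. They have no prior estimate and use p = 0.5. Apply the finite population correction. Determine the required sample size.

For 95% confidence, z = 1.960.
Unadjusted: n₀ = 1.960² × 0.50 × 0.50 / 0.027² ≈ 1317.42, so n₀ = 1318.
Finite population correction with N = 2,350: n = n₀ / (1 + (n₀−1)/N) = 1318 / (1 + 1317/2350) = 1318 / 1.5604 ≈ 844.64.
Rounding up, n = 845.

845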